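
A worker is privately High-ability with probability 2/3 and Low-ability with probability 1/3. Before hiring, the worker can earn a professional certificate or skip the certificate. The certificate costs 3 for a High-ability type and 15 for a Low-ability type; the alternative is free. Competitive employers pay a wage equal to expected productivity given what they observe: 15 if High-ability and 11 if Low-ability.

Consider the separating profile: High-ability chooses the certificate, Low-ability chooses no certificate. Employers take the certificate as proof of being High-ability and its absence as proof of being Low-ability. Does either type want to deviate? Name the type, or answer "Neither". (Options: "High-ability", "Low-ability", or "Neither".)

The certificate pays 15; no certificate pays 11.
High-ability: assigned the certificate, nets 15 − 3 = 12; deviating to no certificate nets 11.
Low-ability: assigned no certificate, nets 11; deviating to the certificate nets 15 − 15 = 0.
Both types strictly prefer their assigned action; no profitable deviation.

Neither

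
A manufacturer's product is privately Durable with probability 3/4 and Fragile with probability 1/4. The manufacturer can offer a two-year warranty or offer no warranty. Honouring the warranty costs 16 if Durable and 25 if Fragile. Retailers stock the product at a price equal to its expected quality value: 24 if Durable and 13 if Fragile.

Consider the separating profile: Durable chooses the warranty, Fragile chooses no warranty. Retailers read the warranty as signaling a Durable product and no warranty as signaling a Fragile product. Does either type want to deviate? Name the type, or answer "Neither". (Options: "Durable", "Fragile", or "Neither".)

Durable

The warranty pays 24; no warranty pays 13.
Durable: assigned the warranty, nets 24 − 16 = 8; deviating to no warranty nets 13.
Fragile: assigned no warranty, nets 13; deviating to the warranty nets 24 − 25 = -1.
The Durable type gains 5 by deviating.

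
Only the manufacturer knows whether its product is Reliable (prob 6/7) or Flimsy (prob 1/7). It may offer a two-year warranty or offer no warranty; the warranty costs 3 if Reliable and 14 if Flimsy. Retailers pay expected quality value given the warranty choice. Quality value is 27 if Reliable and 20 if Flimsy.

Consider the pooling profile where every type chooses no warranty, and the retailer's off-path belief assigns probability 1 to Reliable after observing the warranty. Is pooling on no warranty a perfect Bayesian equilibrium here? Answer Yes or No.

On path, the retailer holds the prior and pays 6/7·27 + 1/7·20 = 26. Off path (the warranty), believing Reliable, it pays 27.
Reliable: no warranty nets 26; the warranty nets 27 − 3 = 24. Reliable stays.
Flimsy: no warranty nets 26; the warranty nets 27 − 14 = 13. Flimsy stays.
No type deviates, so pooling is sustained.

Yes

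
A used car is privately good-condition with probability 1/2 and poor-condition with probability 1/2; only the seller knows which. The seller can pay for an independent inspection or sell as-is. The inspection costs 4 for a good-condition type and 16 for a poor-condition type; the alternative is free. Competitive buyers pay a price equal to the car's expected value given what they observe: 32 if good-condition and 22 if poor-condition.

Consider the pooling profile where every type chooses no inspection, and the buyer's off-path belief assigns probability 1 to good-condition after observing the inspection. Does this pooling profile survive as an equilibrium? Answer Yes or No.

On path, the buyer holds the prior and pays 1/2·32 + 1/2·22 = 27. Off path (the inspection), believing good-condition, it pays 32.
good-condition: no inspection nets 27; the inspection nets 32 − 4 = 28. good-condition would deviate.
poor-condition: no inspection nets 27; the inspection nets 32 − 16 = 16. poor-condition stays.
A type deviates, so pooling fails.

No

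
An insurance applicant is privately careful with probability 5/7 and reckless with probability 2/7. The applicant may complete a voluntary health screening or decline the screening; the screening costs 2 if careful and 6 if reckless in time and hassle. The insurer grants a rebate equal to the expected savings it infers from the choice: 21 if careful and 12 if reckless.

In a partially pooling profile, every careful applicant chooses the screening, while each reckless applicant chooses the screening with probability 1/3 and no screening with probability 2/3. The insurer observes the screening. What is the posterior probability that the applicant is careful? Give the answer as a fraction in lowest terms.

15/17

P(the screening) = (5/7)·1 + (2/7)·(1/3) = 17/21.
By Bayes' rule, P(careful | the screening) = (5/7) / (17/21) = 15/17.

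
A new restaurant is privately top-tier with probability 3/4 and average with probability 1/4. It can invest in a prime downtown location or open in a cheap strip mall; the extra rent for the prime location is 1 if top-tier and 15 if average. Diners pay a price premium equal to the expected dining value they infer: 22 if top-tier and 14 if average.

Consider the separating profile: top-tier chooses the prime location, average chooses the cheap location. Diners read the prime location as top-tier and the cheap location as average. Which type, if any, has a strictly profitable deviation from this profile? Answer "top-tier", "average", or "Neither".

Neither

The prime location pays 22; the cheap location pays 14.
top-tier: assigned the prime location, nets 22 − 1 = 21; deviating to the cheap location nets 14.
average: assigned the cheap location, nets 14; deviating to the prime location nets 22 − 15 = 7.
Both types strictly prefer their assigned action; no profitable deviation.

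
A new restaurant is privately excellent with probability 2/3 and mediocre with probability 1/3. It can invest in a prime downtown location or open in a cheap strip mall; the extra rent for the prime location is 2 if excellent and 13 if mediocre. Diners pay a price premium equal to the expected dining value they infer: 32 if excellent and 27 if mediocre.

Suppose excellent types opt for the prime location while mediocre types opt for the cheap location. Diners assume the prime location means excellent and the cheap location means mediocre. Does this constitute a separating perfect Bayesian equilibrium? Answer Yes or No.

Yes

Under these beliefs, the prime location earns price premium 32 and the cheap location earns price premium 27.
excellent: the prime location nets 32 − 2 = 30; the cheap location nets 27. excellent prefers the prime location.
mediocre: the prime location nets 32 − 13 = 19; the cheap location nets 27. mediocre prefers the cheap location.
Neither type deviates, so the separating profile is an equilibrium.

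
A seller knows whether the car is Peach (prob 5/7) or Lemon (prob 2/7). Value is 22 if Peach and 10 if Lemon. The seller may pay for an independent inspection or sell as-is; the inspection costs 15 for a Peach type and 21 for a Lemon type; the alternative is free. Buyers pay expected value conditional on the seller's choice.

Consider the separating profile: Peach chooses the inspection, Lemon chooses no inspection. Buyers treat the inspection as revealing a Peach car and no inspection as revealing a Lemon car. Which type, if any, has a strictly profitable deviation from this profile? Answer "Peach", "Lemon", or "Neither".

Peach

The inspection pays 22; no inspection pays 10.
Peach: assigned the inspection, nets 22 − 15 = 7; deviating to no inspection nets 10.
Lemon: assigned no inspection, nets 10; deviating to the inspection nets 22 − 21 = 1.
The Peach type gains 3 by deviating.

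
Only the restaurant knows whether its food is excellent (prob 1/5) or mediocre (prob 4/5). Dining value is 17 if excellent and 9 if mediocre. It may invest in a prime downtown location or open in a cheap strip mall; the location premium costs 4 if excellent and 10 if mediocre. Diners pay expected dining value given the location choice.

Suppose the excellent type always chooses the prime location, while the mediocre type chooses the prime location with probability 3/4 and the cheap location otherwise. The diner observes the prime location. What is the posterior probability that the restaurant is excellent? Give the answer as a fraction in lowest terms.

1/4

P(the prime location) = (1/5)·1 + (4/5)·(3/4) = 4/5.
By Bayes' rule, P(excellent | the prime location) = (1/5) / (4/5) = 1/4.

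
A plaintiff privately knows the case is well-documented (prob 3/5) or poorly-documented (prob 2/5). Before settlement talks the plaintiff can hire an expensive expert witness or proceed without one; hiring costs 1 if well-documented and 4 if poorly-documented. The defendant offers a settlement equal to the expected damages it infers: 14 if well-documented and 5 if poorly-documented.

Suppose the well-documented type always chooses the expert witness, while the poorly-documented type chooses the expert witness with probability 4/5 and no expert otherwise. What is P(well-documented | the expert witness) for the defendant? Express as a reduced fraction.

15/23

P(the expert witness) = (3/5)·1 + (2/5)·(4/5) = 23/25.
By Bayes' rule, P(well-documented | the expert witness) = (3/5) / (23/25) = 15/23.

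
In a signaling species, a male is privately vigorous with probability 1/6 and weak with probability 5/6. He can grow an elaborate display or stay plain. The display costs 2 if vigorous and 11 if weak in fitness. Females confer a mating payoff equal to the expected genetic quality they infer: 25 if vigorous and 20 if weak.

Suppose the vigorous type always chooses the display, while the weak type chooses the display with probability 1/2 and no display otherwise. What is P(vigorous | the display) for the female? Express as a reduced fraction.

P(the display) = (1/6)·1 + (5/6)·(1/2) = 7/12.
By Bayes' rule, P(vigorous | the display) = (1/6) / (7/12) = 2/7.

2/7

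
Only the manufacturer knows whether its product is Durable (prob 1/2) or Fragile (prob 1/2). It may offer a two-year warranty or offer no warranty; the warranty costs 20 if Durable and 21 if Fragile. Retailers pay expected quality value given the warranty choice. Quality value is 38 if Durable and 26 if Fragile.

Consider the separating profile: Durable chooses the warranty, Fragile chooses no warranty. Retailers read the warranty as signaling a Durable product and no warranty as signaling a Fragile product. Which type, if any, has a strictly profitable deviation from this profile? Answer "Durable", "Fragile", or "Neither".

Durable

The warranty pays 38; no warranty pays 26.
Durable: assigned the warranty, nets 38 − 20 = 18; deviating to no warranty nets 26.
Fragile: assigned no warranty, nets 26; deviating to the warranty nets 38 − 21 = 17.
The Durable type gains 8 by deviating.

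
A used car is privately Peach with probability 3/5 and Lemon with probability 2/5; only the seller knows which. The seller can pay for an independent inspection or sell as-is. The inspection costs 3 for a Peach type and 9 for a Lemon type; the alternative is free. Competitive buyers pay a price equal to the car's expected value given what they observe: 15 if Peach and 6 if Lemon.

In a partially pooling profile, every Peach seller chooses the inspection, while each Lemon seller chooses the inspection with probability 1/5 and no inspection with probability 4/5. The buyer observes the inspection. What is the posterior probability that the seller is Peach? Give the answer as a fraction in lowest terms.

P(the inspection) = (3/5)·1 + (2/5)·(1/5) = 17/25.
By Bayes' rule, P(Peach | the inspection) = (3/5) / (17/25) = 15/17.

15/17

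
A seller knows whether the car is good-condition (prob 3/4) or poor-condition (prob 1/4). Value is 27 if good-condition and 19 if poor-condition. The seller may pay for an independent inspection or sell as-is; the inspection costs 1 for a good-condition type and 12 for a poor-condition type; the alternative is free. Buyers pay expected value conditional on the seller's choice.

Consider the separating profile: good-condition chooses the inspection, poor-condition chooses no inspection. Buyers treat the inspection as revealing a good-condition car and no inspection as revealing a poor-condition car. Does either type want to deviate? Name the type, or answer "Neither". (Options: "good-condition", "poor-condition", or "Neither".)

Neither

The inspection pays 27; no inspection pays 19.
good-condition: assigned the inspection, nets 27 − 1 = 26; deviating to no inspection nets 19.
poor-condition: assigned no inspection, nets 19; deviating to the inspection nets 27 − 12 = 15.
Both types strictly prefer their assigned action; no profitable deviation.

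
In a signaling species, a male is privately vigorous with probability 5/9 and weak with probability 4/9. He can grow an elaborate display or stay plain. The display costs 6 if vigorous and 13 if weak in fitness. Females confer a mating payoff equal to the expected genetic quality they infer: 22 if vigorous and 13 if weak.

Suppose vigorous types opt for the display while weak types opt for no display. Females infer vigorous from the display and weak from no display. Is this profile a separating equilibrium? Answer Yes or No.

Yes

Under these beliefs, the display earns mating payoff 22 and no display earns mating payoff 13.
vigorous: the display nets 22 − 6 = 16; no display nets 13. vigorous prefers the display.
weak: the display nets 22 − 13 = 9; no display nets 13. weak prefers no display.
Neither type deviates, so the separating profile is an equilibrium.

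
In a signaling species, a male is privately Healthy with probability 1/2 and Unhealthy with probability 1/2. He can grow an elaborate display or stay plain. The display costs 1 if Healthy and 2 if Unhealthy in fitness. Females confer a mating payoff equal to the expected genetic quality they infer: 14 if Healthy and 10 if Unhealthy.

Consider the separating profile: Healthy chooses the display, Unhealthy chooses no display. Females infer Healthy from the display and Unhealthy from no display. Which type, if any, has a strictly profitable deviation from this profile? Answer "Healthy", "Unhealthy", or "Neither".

The display pays 14; no display pays 10.
Healthy: assigned the display, nets 14 − 1 = 13; deviating to no display nets 10.
Unhealthy: assigned no display, nets 10; deviating to the display nets 14 − 2 = 12.
The Unhealthy type gains 2 by deviating.

Unhealthy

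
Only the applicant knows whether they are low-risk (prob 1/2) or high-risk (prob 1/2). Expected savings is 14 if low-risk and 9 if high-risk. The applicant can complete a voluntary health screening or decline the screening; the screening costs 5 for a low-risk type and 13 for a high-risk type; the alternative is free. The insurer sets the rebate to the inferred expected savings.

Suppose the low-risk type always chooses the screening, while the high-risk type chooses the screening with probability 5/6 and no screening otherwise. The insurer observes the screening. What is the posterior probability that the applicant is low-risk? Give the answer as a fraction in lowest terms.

6/11

P(the screening) = (1/2)·1 + (1/2)·(5/6) = 11/12.
By Bayes' rule, P(low-risk | the screening) = (1/2) / (11/12) = 6/11.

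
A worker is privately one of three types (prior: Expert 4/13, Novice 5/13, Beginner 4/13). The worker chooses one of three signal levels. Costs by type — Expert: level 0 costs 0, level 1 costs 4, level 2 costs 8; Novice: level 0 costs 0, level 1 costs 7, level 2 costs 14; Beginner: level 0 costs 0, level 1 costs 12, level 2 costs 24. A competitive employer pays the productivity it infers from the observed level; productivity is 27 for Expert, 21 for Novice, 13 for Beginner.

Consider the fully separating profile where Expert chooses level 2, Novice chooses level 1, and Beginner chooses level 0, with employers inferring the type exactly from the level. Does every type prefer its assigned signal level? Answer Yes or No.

Yes

Separating wages: level 2 → 27, level 1 → 21, level 0 → 13.
Expert (assigned level 2): level 0: 13 − 0 = 13; level 1: 21 − 4 = 17; level 2: 27 − 8 = 19. Expert stays.
Novice (assigned level 1): level 0: 13 − 0 = 13; level 1: 21 − 7 = 14; level 2: 27 − 14 = 13. Novice stays.
Beginner (assigned level 0): level 0: 13 − 0 = 13; level 1: 21 − 12 = 9; level 2: 27 − 24 = 3. Beginner stays.
Every type prefers its assigned level; separation holds.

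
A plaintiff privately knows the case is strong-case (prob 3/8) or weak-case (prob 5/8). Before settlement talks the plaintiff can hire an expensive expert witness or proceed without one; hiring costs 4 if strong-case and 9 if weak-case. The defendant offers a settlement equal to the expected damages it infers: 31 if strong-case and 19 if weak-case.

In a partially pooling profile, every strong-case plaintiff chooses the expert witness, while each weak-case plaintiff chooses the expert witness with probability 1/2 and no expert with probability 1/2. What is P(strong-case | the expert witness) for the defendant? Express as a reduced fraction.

6/11

P(the expert witness) = (3/8)·1 + (5/8)·(1/2) = 11/16.
By Bayes' rule, P(strong-case | the expert witness) = (3/8) / (11/16) = 6/11.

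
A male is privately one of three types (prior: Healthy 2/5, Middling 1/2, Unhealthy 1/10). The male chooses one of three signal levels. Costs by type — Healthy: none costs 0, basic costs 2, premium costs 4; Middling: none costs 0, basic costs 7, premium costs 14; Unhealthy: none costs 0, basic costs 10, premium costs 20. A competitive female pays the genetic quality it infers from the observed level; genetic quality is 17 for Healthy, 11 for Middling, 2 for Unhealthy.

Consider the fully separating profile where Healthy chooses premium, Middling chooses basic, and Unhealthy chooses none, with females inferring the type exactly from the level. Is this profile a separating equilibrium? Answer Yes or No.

Yes

Separating mating payoffs: premium → 17, basic → 11, none → 2.
Healthy (assigned premium): none: 2 − 0 = 2; basic: 11 − 2 = 9; premium: 17 − 4 = 13. Healthy stays.
Middling (assigned basic): none: 2 − 0 = 2; basic: 11 − 7 = 4; premium: 17 − 14 = 3. Middling stays.
Unhealthy (assigned none): none: 2 − 0 = 2; basic: 11 − 10 = 1; premium: 17 − 20 = -3. Unhealthy stays.
Every type prefers its assigned level; separation holds.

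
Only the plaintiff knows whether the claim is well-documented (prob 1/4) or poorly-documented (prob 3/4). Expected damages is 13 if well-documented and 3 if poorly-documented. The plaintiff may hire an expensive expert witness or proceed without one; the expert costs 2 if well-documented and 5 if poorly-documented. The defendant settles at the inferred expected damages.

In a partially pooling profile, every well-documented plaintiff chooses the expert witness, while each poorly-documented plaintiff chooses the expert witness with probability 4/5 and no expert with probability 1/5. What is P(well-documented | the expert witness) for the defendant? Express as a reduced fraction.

P(the expert witness) = (1/4)·1 + (3/4)·(4/5) = 17/20.
By Bayes' rule, P(well-documented | the expert witness) = (1/4) / (17/20) = 5/17.

5/17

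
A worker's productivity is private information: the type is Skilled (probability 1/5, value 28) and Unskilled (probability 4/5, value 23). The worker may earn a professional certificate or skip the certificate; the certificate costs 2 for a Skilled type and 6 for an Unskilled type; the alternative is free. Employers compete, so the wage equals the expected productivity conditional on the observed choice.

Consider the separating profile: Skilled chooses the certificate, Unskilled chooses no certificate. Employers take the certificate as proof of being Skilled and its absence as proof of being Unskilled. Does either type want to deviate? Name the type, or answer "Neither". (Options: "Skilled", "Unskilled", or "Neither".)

The certificate pays 28; no certificate pays 23.
Skilled: assigned the certificate, nets 28 − 2 = 26; deviating to no certificate nets 23.
Unskilled: assigned no certificate, nets 23; deviating to the certificate nets 28 − 6 = 22.
Both types strictly prefer their assigned action; no profitable deviation.

Neither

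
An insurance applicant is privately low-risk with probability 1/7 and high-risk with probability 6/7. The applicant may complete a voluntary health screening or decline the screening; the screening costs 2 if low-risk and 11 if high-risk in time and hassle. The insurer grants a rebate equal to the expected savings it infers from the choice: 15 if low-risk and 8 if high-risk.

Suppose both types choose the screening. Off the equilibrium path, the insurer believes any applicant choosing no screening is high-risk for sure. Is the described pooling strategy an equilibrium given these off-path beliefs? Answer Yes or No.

No

On path, the insurer holds the prior and pays 1/7·15 + 6/7·8 = 9. Off path (no screening), believing high-risk, it pays 8.
low-risk: the screening nets 9 − 2 = 7; no screening nets 8. low-risk would deviate.
high-risk: the screening nets 9 − 11 = -2; no screening nets 8. high-risk would deviate.
A type deviates, so pooling fails.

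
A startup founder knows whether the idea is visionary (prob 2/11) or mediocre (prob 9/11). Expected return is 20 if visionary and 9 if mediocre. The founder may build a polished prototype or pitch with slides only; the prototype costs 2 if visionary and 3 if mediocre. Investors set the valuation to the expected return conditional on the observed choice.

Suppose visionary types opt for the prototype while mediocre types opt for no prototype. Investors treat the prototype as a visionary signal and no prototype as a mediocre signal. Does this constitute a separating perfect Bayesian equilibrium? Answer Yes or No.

Under these beliefs, the prototype earns valuation 20 and no prototype earns valuation 9.
visionary: the prototype nets 20 − 2 = 18; no prototype nets 9. visionary prefers the prototype.
mediocre: the prototype nets 20 − 3 = 17; no prototype nets 9. mediocre would deviate to the prototype.
mediocre has a profitable deviation, so the profile is not an equilibrium.

No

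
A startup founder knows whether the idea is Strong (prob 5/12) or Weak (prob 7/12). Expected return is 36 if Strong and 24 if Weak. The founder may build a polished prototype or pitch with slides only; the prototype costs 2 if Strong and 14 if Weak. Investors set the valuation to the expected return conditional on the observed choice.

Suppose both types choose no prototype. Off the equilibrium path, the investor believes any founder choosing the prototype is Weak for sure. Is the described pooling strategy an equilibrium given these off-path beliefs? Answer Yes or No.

Yes

On path, the investor holds the prior and pays 5/12·36 + 7/12·24 = 29. Off path (the prototype), believing Weak, it pays 24.
Strong: no prototype nets 29; the prototype nets 24 − 2 = 22. Strong stays.
Weak: no prototype nets 29; the prototype nets 24 − 14 = 10. Weak stays.
No type deviates, so pooling is sustained.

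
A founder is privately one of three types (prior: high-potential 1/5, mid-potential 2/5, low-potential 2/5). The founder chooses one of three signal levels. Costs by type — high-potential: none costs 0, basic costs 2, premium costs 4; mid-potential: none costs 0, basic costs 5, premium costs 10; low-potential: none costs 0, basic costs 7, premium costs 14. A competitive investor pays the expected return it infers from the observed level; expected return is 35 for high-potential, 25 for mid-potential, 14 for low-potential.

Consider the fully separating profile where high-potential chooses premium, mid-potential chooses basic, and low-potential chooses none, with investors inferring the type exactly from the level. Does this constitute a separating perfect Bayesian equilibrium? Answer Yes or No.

Separating valuations: premium → 35, basic → 25, none → 14.
high-potential (assigned premium): none: 14 − 0 = 14; basic: 25 − 2 = 23; premium: 35 − 4 = 31. high-potential stays.
mid-potential (assigned basic): none: 14 − 0 = 14; basic: 25 − 5 = 20; premium: 35 − 10 = 25. mid-potential prefers premium.
low-potential (assigned none): none: 14 − 0 = 14; basic: 25 − 7 = 18; premium: 35 − 14 = 21. low-potential prefers premium.
At least one type deviates; the separating profile fails.

No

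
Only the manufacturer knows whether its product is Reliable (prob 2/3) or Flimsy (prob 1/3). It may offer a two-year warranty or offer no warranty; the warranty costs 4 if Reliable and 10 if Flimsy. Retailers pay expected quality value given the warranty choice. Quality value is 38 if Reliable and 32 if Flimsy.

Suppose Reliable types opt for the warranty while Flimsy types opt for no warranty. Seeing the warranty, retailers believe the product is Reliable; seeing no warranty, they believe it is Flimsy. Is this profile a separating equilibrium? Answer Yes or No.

Yes

Under these beliefs, the warranty earns price 38 and no warranty earns price 32.
Reliable: the warranty nets 38 − 4 = 34; no warranty nets 32. Reliable prefers the warranty.
Flimsy: the warranty nets 38 − 10 = 28; no warranty nets 32. Flimsy prefers no warranty.
Neither type deviates, so the separating profile is an equilibrium.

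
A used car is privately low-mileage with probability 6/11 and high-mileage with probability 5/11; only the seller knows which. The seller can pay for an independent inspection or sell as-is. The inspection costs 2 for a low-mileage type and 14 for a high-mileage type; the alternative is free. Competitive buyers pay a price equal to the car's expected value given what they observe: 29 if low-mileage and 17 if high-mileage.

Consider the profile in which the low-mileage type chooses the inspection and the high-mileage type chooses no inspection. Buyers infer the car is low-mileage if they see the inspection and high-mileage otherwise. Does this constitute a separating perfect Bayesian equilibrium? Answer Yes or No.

Under these beliefs, the inspection earns price 29 and no inspection earns price 17.
low-mileage: the inspection nets 29 − 2 = 27; no inspection nets 17. low-mileage prefers the inspection.
high-mileage: the inspection nets 29 − 14 = 15; no inspection nets 17. high-mileage prefers no inspection.
Neither type deviates, so the separating profile is an equilibrium.

Yes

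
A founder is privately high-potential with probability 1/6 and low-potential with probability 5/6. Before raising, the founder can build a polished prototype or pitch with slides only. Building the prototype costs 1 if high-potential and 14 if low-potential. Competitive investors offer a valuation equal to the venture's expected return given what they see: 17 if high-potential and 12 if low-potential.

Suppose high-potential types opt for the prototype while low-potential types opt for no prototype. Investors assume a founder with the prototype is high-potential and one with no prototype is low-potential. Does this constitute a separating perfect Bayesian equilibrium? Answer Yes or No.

Yes

Under these beliefs, the prototype earns valuation 17 and no prototype earns valuation 12.
high-potential: the prototype nets 17 − 1 = 16; no prototype nets 12. high-potential prefers the prototype.
low-potential: the prototype nets 17 − 14 = 3; no prototype nets 12. low-potential prefers no prototype.
Neither type deviates, so the separating profile is an equilibrium.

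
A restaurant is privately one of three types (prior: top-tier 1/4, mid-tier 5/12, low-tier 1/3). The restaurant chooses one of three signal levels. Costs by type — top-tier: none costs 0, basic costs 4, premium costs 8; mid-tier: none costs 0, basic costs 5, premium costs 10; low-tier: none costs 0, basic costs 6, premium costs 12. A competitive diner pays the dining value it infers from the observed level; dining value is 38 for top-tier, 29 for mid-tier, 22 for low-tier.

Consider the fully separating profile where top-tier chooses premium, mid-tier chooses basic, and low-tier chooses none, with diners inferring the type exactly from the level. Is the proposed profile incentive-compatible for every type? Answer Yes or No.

Separating price premiums: premium → 38, basic → 29, none → 22.
top-tier (assigned premium): none: 22 − 0 = 22; basic: 29 − 4 = 25; premium: 38 − 8 = 30. top-tier stays.
mid-tier (assigned basic): none: 22 − 0 = 22; basic: 29 − 5 = 24; premium: 38 − 10 = 28. mid-tier prefers premium.
low-tier (assigned none): none: 22 − 0 = 22; basic: 29 − 6 = 23; premium: 38 − 12 = 26. low-tier prefers premium.
At least one type deviates; the separating profile fails.

No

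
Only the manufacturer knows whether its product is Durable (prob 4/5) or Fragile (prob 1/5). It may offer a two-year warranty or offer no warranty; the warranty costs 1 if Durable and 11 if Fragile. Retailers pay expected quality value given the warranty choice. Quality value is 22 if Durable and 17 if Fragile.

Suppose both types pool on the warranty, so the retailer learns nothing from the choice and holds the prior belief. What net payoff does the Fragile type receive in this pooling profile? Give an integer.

10

Pooled price = 4/5·22 + 1/5·17 = 21.
Fragile pays cost 11 for the warranty, so net payoff = 21 − 11 = 10.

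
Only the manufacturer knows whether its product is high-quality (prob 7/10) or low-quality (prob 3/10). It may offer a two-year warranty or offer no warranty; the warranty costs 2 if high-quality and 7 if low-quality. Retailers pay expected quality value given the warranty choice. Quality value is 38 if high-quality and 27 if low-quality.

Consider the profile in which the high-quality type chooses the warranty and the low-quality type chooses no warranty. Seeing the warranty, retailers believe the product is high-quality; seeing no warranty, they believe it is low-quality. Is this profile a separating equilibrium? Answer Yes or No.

No

Under these beliefs, the warranty earns price 38 and no warranty earns price 27.
high-quality: the warranty nets 38 − 2 = 36; no warranty nets 27. high-quality prefers the warranty.
low-quality: the warranty nets 38 − 7 = 31; no warranty nets 27. low-quality would deviate to the warranty.
low-quality has a profitable deviation, so the profile is not an equilibrium.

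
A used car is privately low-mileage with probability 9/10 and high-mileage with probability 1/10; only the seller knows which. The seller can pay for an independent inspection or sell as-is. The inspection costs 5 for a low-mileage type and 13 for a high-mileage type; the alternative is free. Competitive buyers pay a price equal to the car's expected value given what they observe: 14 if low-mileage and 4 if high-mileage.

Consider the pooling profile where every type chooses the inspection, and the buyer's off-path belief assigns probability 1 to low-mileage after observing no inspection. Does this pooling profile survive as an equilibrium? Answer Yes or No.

No

On path, the buyer holds the prior and pays 9/10·14 + 1/10·4 = 13. Off path (no inspection), believing low-mileage, it pays 14.
low-mileage: the inspection nets 13 − 5 = 8; no inspection nets 14. low-mileage would deviate.
high-mileage: the inspection nets 13 − 13 = 0; no inspection nets 14. high-mileage would deviate.
A type deviates, so pooling fails.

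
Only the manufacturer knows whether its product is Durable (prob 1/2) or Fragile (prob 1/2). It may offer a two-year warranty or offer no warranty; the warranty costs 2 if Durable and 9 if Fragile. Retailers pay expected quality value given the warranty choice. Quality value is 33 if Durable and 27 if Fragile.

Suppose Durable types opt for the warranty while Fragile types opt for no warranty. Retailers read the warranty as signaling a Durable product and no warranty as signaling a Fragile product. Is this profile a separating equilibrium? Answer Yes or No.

Yes

Under these beliefs, the warranty earns price 33 and no warranty earns price 27.
Durable: the warranty nets 33 − 2 = 31; no warranty nets 27. Durable prefers the warranty.
Fragile: the warranty nets 33 − 9 = 24; no warranty nets 27. Fragile prefers no warranty.
Neither type deviates, so the separating profile is an equilibrium.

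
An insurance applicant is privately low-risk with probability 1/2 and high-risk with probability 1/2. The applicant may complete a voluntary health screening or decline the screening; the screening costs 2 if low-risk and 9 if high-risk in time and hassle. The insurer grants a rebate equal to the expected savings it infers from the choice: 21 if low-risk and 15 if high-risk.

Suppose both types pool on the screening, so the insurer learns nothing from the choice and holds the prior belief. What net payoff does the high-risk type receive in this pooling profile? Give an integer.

9

Pooled rebate = 1/2·21 + 1/2·15 = 18.
high-risk pays cost 9 for the screening, so net payoff = 18 − 9 = 9.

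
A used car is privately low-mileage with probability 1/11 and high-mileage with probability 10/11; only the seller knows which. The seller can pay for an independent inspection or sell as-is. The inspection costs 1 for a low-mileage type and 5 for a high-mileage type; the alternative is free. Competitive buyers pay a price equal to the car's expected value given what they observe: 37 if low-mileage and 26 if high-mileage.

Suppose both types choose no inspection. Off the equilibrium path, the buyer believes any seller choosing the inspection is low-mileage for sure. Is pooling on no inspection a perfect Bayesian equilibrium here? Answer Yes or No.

No

On path, the buyer holds the prior and pays 1/11·37 + 10/11·26 = 27. Off path (the inspection), believing low-mileage, it pays 37.
low-mileage: no inspection nets 27; the inspection nets 37 − 1 = 36. low-mileage would deviate.
high-mileage: no inspection nets 27; the inspection nets 37 − 5 = 32. high-mileage would deviate.
A type deviates, so pooling fails.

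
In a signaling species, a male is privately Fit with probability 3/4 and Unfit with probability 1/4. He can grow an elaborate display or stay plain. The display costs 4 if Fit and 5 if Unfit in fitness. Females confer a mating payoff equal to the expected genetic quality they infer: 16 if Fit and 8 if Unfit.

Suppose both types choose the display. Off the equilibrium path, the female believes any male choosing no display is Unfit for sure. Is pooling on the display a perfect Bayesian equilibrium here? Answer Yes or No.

Yes

On path, the female holds the prior and pays 3/4·16 + 1/4·8 = 14. Off path (no display), believing Unfit, it pays 8.
Fit: the display nets 14 − 4 = 10; no display nets 8. Fit stays.
Unfit: the display nets 14 − 5 = 9; no display nets 8. Unfit stays.
No type deviates, so pooling is sustained.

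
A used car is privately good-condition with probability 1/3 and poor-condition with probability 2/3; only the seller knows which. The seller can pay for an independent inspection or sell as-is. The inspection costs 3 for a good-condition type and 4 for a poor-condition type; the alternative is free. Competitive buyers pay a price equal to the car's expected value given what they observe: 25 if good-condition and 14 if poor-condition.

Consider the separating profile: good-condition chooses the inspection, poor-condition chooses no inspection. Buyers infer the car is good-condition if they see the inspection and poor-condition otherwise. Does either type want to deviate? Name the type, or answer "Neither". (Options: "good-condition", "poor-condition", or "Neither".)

poor-condition

The inspection pays 25; no inspection pays 14.
good-condition: assigned the inspection, nets 25 − 3 = 22; deviating to no inspection nets 14.
poor-condition: assigned no inspection, nets 14; deviating to the inspection nets 25 − 4 = 21.
The poor-condition type gains 7 by deviating.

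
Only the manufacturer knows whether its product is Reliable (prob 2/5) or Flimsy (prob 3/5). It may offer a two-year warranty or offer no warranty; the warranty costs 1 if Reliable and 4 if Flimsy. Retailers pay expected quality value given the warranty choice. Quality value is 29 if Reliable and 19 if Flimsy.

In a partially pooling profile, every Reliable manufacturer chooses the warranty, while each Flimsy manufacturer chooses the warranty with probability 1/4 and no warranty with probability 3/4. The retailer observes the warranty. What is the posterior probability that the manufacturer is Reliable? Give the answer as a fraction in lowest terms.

P(the warranty) = (2/5)·1 + (3/5)·(1/4) = 11/20.
By Bayes' rule, P(Reliable | the warranty) = (2/5) / (11/20) = 8/11.

8/11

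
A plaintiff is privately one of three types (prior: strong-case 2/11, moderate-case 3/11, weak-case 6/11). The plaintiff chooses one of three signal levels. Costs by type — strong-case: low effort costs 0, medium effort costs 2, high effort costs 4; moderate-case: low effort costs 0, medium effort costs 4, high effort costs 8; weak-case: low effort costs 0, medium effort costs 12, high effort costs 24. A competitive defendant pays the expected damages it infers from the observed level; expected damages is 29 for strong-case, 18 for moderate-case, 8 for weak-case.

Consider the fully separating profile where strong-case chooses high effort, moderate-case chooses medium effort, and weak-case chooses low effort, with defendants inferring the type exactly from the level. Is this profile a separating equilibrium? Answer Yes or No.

Separating settlements: high effort → 29, medium effort → 18, low effort → 8.
strong-case (assigned high effort): low effort: 8 − 0 = 8; medium effort: 18 − 2 = 16; high effort: 29 − 4 = 25. strong-case stays.
moderate-case (assigned medium effort): low effort: 8 − 0 = 8; medium effort: 18 − 4 = 14; high effort: 29 − 8 = 21. moderate-case prefers high effort.
weak-case (assigned low effort): low effort: 8 − 0 = 8; medium effort: 18 − 12 = 6; high effort: 29 − 24 = 5. weak-case stays.
At least one type deviates; the separating profile fails.

No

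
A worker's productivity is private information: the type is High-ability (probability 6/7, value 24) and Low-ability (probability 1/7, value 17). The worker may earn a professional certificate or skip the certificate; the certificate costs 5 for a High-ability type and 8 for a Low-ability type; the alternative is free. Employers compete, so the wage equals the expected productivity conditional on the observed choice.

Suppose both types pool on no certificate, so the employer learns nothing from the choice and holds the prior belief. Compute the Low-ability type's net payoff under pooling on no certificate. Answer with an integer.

23

Pooled wage = 6/7·24 + 1/7·17 = 23.
Low-ability pays no cost for no certificate, so net payoff = 23.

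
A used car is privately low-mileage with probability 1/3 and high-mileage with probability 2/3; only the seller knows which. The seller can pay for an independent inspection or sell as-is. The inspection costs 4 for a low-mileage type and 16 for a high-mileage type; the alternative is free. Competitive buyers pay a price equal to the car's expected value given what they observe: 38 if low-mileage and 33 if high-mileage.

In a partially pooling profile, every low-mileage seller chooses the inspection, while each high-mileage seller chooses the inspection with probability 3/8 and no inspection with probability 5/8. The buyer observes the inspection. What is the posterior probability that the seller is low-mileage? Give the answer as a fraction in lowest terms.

4/7

P(the inspection) = (1/3)·1 + (2/3)·(3/8) = 7/12.
By Bayes' rule, P(low-mileage | the inspection) = (1/3) / (7/12) = 4/7.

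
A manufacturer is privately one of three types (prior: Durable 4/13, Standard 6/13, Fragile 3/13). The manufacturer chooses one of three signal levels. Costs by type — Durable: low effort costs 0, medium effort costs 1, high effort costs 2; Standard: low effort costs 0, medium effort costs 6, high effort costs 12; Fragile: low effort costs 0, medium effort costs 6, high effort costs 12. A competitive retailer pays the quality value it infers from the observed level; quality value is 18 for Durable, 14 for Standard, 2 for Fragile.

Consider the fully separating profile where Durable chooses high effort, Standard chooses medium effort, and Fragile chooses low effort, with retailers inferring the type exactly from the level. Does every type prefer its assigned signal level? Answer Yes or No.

Separating prices: high effort → 18, medium effort → 14, low effort → 2.
Durable (assigned high effort): low effort: 2 − 0 = 2; medium effort: 14 − 1 = 13; high effort: 18 − 2 = 16. Durable stays.
Standard (assigned medium effort): low effort: 2 − 0 = 2; medium effort: 14 − 6 = 8; high effort: 18 − 12 = 6. Standard stays.
Fragile (assigned low effort): low effort: 2 − 0 = 2; medium effort: 14 − 6 = 8; high effort: 18 − 12 = 6. Fragile prefers medium effort.
At least one type deviates; the separating profile fails.

No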